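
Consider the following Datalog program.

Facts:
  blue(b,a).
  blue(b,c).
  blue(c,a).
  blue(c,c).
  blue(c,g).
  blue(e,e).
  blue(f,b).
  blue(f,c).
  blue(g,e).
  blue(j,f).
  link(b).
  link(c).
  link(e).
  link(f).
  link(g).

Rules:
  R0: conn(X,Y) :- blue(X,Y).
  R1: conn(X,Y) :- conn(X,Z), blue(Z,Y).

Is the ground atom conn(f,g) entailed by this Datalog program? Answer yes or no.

yes

round 1: derive conn(b,a) via R0 from blue(b,a)
round 1: derive conn(b,c) via R0 from blue(b,c)
round 1: derive conn(c,a) via R0 from blue(c,a)
round 1: derive conn(c,c) via R0 from blue(c,c)
round 1: derive conn(c,g) via R0 from blue(c,g)
round 1: derive conn(e,e) via R0 from blue(e,e)
round 1: derive conn(f,b) via R0 from blue(f,b)
round 1: derive conn(f,c) via R0 from blue(f,c)
round 1: derive conn(g,e) via R0 from blue(g,e)
round 1: derive conn(j,f) via R0 from blue(j,f)
round 2: derive conn(b,g) via R1 from conn(b,c), blue(c,g)
round 2: derive conn(c,e) via R1 from conn(c,g), blue(g,e)
round 2: derive conn(f,a) via R1 from conn(f,b), blue(b,a)
round 2: derive conn(f,g) via R1 from conn(f,c), blue(c,g)
round 2: derive conn(j,b) via R1 from conn(j,f), blue(f,b)
round 2: derive conn(j,c) via R1 from conn(j,f), blue(f,c)
round 3: derive conn(b,e) via R1 from conn(b,g), blue(g,e)
round 3: derive conn(f,e) via R1 from conn(f,g), blue(g,e)
round 3: derive conn(j,a) via R1 from conn(j,b), blue(b,a)
round 3: derive conn(j,g) via R1 from conn(j,c), blue(c,g)
round 4: derive conn(j,e) via R1 from conn(j,g), blue(g,e)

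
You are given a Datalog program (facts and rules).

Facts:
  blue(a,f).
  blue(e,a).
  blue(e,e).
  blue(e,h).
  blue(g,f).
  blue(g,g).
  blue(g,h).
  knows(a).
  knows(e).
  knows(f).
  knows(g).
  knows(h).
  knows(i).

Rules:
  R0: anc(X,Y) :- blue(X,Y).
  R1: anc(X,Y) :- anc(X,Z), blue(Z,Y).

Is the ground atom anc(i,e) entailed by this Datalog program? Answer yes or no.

no

round 1: derive anc(a,f) via R0 from blue(a,f)
round 1: derive anc(e,a) via R0 from blue(e,a)
round 1: derive anc(e,e) via R0 from blue(e,e)
round 1: derive anc(e,h) via R0 from blue(e,h)
round 1: derive anc(g,f) via R0 from blue(g,f)
round 1: derive anc(g,g) via R0 from blue(g,g)
round 1: derive anc(g,h) via R0 from blue(g,h)
round 2: derive anc(e,f) via R1 from anc(e,a), blue(a,f)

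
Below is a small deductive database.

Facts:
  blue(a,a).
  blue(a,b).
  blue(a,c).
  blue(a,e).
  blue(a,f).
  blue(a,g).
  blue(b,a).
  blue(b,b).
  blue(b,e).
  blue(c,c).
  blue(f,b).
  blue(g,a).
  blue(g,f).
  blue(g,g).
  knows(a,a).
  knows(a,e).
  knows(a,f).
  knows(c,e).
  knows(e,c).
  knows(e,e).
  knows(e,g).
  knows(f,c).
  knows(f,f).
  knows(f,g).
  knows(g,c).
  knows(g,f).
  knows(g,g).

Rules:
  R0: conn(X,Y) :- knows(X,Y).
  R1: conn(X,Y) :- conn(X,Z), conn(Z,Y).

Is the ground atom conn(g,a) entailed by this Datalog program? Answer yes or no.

no

round 1: derive conn(a,a) via R0 from knows(a,a)
round 1: derive conn(a,e) via R0 from knows(a,e)
round 1: derive conn(a,f) via R0 from knows(a,f)
round 1: derive conn(c,e) via R0 from knows(c,e)
round 1: derive conn(e,c) via R0 from knows(e,c)
round 1: derive conn(e,e) via R0 from knows(e,e)
round 1: derive conn(e,g) via R0 from knows(e,g)
round 1: derive conn(f,c) via R0 from knows(f,c)
round 1: derive conn(f,f) via R0 from knows(f,f)
round 1: derive conn(f,g) via R0 from knows(f,g)
round 1: derive conn(g,c) via R0 from knows(g,c)
round 1: derive conn(g,f) via R0 from knows(g,f)
round 1: derive conn(g,g) via R0 from knows(g,g)
round 2: derive conn(a,c) via R1 from conn(a,e), conn(e,c)
round 2: derive conn(a,g) via R1 from conn(a,e), conn(e,g)
round 2: derive conn(c,c) via R1 from conn(c,e), conn(e,c)
round 2: derive conn(c,g) via R1 from conn(c,e), conn(e,g)
round 2: derive conn(e,f) via R1 from conn(e,g), conn(g,f)
round 2: derive conn(f,e) via R1 from conn(f,c), conn(c,e)
round 2: derive conn(g,e) via R1 from conn(g,c), conn(c,e)
round 3: derive conn(c,f) via R1 from conn(c,e), conn(e,f)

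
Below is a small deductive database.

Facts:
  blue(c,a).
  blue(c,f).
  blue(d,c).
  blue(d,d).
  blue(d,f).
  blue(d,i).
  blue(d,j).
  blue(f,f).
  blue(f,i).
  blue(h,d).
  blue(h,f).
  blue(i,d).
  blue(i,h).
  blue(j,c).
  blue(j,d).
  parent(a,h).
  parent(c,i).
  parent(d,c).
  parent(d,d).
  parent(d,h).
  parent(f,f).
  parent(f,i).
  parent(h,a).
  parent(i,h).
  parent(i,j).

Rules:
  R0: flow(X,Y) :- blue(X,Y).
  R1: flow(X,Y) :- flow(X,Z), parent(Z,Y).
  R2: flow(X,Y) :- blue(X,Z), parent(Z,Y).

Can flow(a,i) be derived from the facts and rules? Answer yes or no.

round 1: derive flow(c,a) via R0 from blue(c,a)
round 1: derive flow(c,f) via R0 from blue(c,f)
round 1: derive flow(d,c) via R0 from blue(d,c)
round 1: derive flow(d,d) via R0 from blue(d,d)
round 1: derive flow(d,f) via R0 from blue(d,f)
round 1: derive flow(d,i) via R0 from blue(d,i)
round 1: derive flow(d,j) via R0 from blue(d,j)
round 1: derive flow(f,f) via R0 from blue(f,f)
round 1: derive flow(f,i) via R0 from blue(f,i)
round 1: derive flow(h,d) via R0 from blue(h,d)
round 1: derive flow(h,f) via R0 from blue(h,f)
round 1: derive flow(i,d) via R0 from blue(i,d)
round 1: derive flow(i,h) via R0 from blue(i,h)
round 1: derive flow(j,c) via R0 from blue(j,c)
round 1: derive flow(j,d) via R0 from blue(j,d)
round 1: derive flow(c,h) via R2 from blue(c,a), parent(a,h)
round 1: derive flow(c,i) via R2 from blue(c,f), parent(f,i)
round 1: derive flow(d,h) via R2 from blue(d,d), parent(d,h)
round 1: derive flow(f,h) via R2 from blue(f,i), parent(i,h)
round 1: derive flow(f,j) via R2 from blue(f,i), parent(i,j)
round 1: derive flow(h,c) via R2 from blue(h,d), parent(d,c)
round 1: derive flow(h,h) via R2 from blue(h,d), parent(d,h)
round 1: derive flow(h,i) via R2 from blue(h,f), parent(f,i)
round 1: derive flow(i,a) via R2 from blue(i,h), parent(h,a)
round 1: derive flow(i,c) via R2 from blue(i,d), parent(d,c)
round 1: derive flow(j,h) via R2 from blue(j,d), parent(d,h)
round 1: derive flow(j,i) via R2 from blue(j,c), parent(c,i)
round 2: derive flow(c,j) via R1 from flow(c,i), parent(i,j)
round 2: derive flow(d,a) via R1 from flow(d,h), parent(h,a)
round 2: derive flow(f,a) via R1 from flow(f,h), parent(h,a)
round 2: derive flow(h,a) via R1 from flow(h,h), parent(h,a)
round 2: derive flow(h,j) via R1 from flow(h,i), parent(i,j)
round 2: derive flow(i,i) via R1 from flow(i,c), parent(c,i)
round 2: derive flow(j,a) via R1 from flow(j,h), parent(h,a)
round 2: derive flow(j,j) via R1 from flow(j,i), parent(i,j)
round 3: derive flow(i,j) via R1 from flow(i,i), parent(i,j)

no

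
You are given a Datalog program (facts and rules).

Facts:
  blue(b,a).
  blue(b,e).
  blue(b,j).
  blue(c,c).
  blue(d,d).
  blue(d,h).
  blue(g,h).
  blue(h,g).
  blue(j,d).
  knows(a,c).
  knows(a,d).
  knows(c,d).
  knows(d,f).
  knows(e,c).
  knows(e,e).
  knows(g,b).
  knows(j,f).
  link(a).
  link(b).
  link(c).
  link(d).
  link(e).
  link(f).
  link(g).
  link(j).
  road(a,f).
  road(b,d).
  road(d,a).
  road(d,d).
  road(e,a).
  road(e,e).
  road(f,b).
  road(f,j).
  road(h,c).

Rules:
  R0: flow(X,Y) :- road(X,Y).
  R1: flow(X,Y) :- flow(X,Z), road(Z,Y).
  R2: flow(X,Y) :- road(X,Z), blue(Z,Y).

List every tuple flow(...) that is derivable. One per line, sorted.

flow(a,a)
flow(a,b)
flow(a,d)
flow(a,f)
flow(a,j)
flow(b,a)
flow(b,b)
flow(b,c)
flow(b,d)
flow(b,f)
flow(b,h)
flow(b,j)
flow(d,a)
flow(d,b)
flow(d,c)
flow(d,d)
flow(d,f)
flow(d,h)
flow(d,j)
flow(e,a)
flow(e,b)
flow(e,d)
flow(e,e)
flow(e,f)
flow(e,j)
flow(f,a)
flow(f,b)
flow(f,d)
flow(f,e)
flow(f,f)
flow(f,j)
flow(h,c)

round 1: derive flow(a,f) via R0 from road(a,f)
round 1: derive flow(b,d) via R0 from road(b,d)
round 1: derive flow(d,a) via R0 from road(d,a)
round 1: derive flow(d,d) via R0 from road(d,d)
round 1: derive flow(e,a) via R0 from road(e,a)
round 1: derive flow(e,e) via R0 from road(e,e)
round 1: derive flow(f,b) via R0 from road(f,b)
round 1: derive flow(f,j) via R0 from road(f,j)
round 1: derive flow(h,c) via R0 from road(h,c)
round 1: derive flow(b,h) via R2 from road(b,d), blue(d,h)
round 1: derive flow(d,h) via R2 from road(d,d), blue(d,h)
round 1: derive flow(f,a) via R2 from road(f,b), blue(b,a)
round 1: derive flow(f,d) via R2 from road(f,j), blue(j,d)
round 1: derive flow(f,e) via R2 from road(f,b), blue(b,e)
round 2: derive flow(a,b) via R1 from flow(a,f), road(f,b)
round 2: derive flow(a,j) via R1 from flow(a,f), road(f,j)
round 2: derive flow(b,a) via R1 from flow(b,d), road(d,a)
round 2: derive flow(b,c) via R1 from flow(b,h), road(h,c)
round 2: derive flow(d,c) via R1 from flow(d,h), road(h,c)
round 2: derive flow(d,f) via R1 from flow(d,a), road(a,f)
round 2: derive flow(e,f) via R1 from flow(e,a), road(a,f)
round 2: derive flow(f,f) via R1 from flow(f,a), road(a,f)
round 3: derive flow(a,d) via R1 from flow(a,b), road(b,d)
round 3: derive flow(b,f) via R1 from flow(b,a), road(a,f)
round 3: derive flow(d,b) via R1 from flow(d,f), road(f,b)
round 3: derive flow(d,j) via R1 from flow(d,f), road(f,j)
round 3: derive flow(e,b) via R1 from flow(e,f), road(f,b)
round 3: derive flow(e,j) via R1 from flow(e,f), road(f,j)
round 4: derive flow(a,a) via R1 from flow(a,d), road(d,a)
round 4: derive flow(b,b) via R1 from flow(b,f), road(f,b)
round 4: derive flow(b,j) via R1 from flow(b,f), road(f,j)
round 4: derive flow(e,d) via R1 from flow(e,b), road(b,d)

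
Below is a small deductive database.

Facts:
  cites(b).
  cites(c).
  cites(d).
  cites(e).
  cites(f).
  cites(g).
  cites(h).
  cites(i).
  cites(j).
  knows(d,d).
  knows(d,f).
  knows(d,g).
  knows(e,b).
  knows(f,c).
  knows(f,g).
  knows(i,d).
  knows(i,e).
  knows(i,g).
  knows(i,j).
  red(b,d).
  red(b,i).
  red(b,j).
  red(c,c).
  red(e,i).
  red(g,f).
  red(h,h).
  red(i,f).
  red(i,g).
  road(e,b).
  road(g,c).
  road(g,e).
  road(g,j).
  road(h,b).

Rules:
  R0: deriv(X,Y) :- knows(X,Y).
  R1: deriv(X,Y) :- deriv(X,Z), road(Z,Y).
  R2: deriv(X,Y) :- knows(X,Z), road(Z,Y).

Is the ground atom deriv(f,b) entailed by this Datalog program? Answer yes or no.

yes

round 1: derive deriv(d,d) via R0 from knows(d,d)
round 1: derive deriv(d,f) via R0 from knows(d,f)
round 1: derive deriv(d,g) via R0 from knows(d,g)
round 1: derive deriv(e,b) via R0 from knows(e,b)
round 1: derive deriv(f,c) via R0 from knows(f,c)
round 1: derive deriv(f,g) via R0 from knows(f,g)
round 1: derive deriv(i,d) via R0 from knows(i,d)
round 1: derive deriv(i,e) via R0 from knows(i,e)
round 1: derive deriv(i,g) via R0 from knows(i,g)
round 1: derive deriv(i,j) via R0 from knows(i,j)
round 1: derive deriv(d,c) via R2 from knows(d,g), road(g,c)
round 1: derive deriv(d,e) via R2 from knows(d,g), road(g,e)
round 1: derive deriv(d,j) via R2 from knows(d,g), road(g,j)
round 1: derive deriv(f,e) via R2 from knows(f,g), road(g,e)
round 1: derive deriv(f,j) via R2 from knows(f,g), road(g,j)
round 1: derive deriv(i,b) via R2 from knows(i,e), road(e,b)
round 1: derive deriv(i,c) via R2 from knows(i,g), road(g,c)
round 2: derive deriv(d,b) via R1 from deriv(d,e), road(e,b)
round 2: derive deriv(f,b) via R1 from deriv(f,e), road(e,b)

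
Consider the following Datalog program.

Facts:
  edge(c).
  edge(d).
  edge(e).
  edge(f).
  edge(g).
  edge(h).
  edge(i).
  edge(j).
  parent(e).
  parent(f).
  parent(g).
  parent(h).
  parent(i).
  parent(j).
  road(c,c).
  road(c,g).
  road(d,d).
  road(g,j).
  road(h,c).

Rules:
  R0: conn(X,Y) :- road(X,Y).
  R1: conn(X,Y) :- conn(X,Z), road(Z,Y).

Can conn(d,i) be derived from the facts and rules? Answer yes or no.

round 1: derive conn(c,c) via R0 from road(c,c)
round 1: derive conn(c,g) via R0 from road(c,g)
round 1: derive conn(d,d) via R0 from road(d,d)
round 1: derive conn(g,j) via R0 from road(g,j)
round 1: derive conn(h,c) via R0 from road(h,c)
round 2: derive conn(c,j) via R1 from conn(c,g), road(g,j)
round 2: derive conn(h,g) via R1 from conn(h,c), road(c,g)
round 3: derive conn(h,j) via R1 from conn(h,g), road(g,j)

no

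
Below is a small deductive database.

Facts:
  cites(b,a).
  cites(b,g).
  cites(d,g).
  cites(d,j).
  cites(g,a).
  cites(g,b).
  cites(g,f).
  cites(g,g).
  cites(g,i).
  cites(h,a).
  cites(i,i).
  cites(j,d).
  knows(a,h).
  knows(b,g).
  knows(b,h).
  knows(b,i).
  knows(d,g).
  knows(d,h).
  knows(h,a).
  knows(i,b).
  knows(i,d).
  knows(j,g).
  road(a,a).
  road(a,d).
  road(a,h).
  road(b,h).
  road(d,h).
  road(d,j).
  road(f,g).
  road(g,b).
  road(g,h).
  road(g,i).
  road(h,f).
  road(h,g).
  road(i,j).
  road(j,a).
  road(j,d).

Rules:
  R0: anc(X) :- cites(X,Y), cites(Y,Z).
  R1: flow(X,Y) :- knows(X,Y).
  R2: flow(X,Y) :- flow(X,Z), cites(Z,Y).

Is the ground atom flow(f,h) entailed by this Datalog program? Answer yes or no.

round 1: derive flow(a,h) via R1 from knows(a,h)
round 1: derive flow(b,g) via R1 from knows(b,g)
round 1: derive flow(b,h) via R1 from knows(b,h)
round 1: derive flow(b,i) via R1 from knows(b,i)
round 1: derive flow(d,g) via R1 from knows(d,g)
round 1: derive flow(d,h) via R1 from knows(d,h)
round 1: derive flow(h,a) via R1 from knows(h,a)
round 1: derive flow(i,b) via R1 from knows(i,b)
round 1: derive flow(i,d) via R1 from knows(i,d)
round 1: derive flow(j,g) via R1 from knows(j,g)
round 2: derive flow(a,a) via R2 from flow(a,h), cites(h,a)
round 2: derive flow(b,a) via R2 from flow(b,g), cites(g,a)
round 2: derive flow(b,b) via R2 from flow(b,g), cites(g,b)
round 2: derive flow(b,f) via R2 from flow(b,g), cites(g,f)
round 2: derive flow(d,a) via R2 from flow(d,g), cites(g,a)
round 2: derive flow(d,b) via R2 from flow(d,g), cites(g,b)
round 2: derive flow(d,f) via R2 from flow(d,g), cites(g,f)
round 2: derive flow(d,i) via R2 from flow(d,g), cites(g,i)
round 2: derive flow(i,a) via R2 from flow(i,b), cites(b,a)
round 2: derive flow(i,g) via R2 from flow(i,b), cites(b,g)
round 2: derive flow(i,j) via R2 from flow(i,d), cites(d,j)
round 2: derive flow(j,a) via R2 from flow(j,g), cites(g,a)
round 2: derive flow(j,b) via R2 from flow(j,g), cites(g,b)
round 2: derive flow(j,f) via R2 from flow(j,g), cites(g,f)
round 2: derive flow(j,i) via R2 from flow(j,g), cites(g,i)
round 3: derive flow(i,f) via R2 from flow(i,g), cites(g,f)
round 3: derive flow(i,i) via R2 from flow(i,g), cites(g,i)

no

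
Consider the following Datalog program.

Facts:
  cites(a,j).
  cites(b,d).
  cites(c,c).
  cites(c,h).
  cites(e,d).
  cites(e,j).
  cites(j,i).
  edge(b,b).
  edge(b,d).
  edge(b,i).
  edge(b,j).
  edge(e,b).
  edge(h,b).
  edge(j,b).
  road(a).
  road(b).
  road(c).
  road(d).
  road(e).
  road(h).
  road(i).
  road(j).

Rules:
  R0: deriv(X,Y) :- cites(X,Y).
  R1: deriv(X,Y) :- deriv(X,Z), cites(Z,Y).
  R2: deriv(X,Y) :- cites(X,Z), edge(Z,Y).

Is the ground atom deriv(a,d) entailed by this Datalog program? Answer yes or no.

yes

round 1: derive deriv(a,j) via R0 from cites(a,j)
round 1: derive deriv(b,d) via R0 from cites(b,d)
round 1: derive deriv(c,c) via R0 from cites(c,c)
round 1: derive deriv(c,h) via R0 from cites(c,h)
round 1: derive deriv(e,d) via R0 from cites(e,d)
round 1: derive deriv(e,j) via R0 from cites(e,j)
round 1: derive deriv(j,i) via R0 from cites(j,i)
round 1: derive deriv(a,b) via R2 from cites(a,j), edge(j,b)
round 1: derive deriv(c,b) via R2 from cites(c,h), edge(h,b)
round 1: derive deriv(e,b) via R2 from cites(e,j), edge(j,b)
round 2: derive deriv(a,d) via R1 from deriv(a,b), cites(b,d)
round 2: derive deriv(a,i) via R1 from deriv(a,j), cites(j,i)
round 2: derive deriv(c,d) via R1 from deriv(c,b), cites(b,d)
round 2: derive deriv(e,i) via R1 from deriv(e,j), cites(j,i)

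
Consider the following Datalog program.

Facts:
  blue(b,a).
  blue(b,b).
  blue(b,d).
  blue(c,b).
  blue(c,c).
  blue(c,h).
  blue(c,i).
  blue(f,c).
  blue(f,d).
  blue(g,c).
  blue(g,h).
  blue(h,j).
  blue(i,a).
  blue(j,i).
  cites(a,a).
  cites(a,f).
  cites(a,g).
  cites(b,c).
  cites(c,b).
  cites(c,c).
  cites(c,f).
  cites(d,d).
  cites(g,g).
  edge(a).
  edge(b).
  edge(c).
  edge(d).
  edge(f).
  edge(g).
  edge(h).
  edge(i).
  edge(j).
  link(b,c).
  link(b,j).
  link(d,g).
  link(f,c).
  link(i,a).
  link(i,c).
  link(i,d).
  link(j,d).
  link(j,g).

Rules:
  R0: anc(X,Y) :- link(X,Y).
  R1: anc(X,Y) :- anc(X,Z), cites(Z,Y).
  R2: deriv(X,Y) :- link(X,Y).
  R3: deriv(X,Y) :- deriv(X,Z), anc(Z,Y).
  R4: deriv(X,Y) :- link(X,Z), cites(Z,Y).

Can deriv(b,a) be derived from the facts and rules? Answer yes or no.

round 1: derive anc(b,c) via R0 from link(b,c)
round 1: derive anc(b,j) via R0 from link(b,j)
round 1: derive anc(d,g) via R0 from link(d,g)
round 1: derive anc(f,c) via R0 from link(f,c)
round 1: derive anc(i,a) via R0 from link(i,a)
round 1: derive anc(i,c) via R0 from link(i,c)
round 1: derive anc(i,d) via R0 from link(i,d)
round 1: derive anc(j,d) via R0 from link(j,d)
round 1: derive anc(j,g) via R0 from link(j,g)
round 1: derive deriv(b,c) via R2 from link(b,c)
round 1: derive deriv(b,j) via R2 from link(b,j)
round 1: derive deriv(d,g) via R2 from link(d,g)
round 1: derive deriv(f,c) via R2 from link(f,c)
round 1: derive deriv(i,a) via R2 from link(i,a)
round 1: derive deriv(i,c) via R2 from link(i,c)
round 1: derive deriv(i,d) via R2 from link(i,d)
round 1: derive deriv(j,d) via R2 from link(j,d)
round 1: derive deriv(j,g) via R2 from link(j,g)
round 1: derive deriv(b,b) via R4 from link(b,c), cites(c,b)
round 1: derive deriv(b,f) via R4 from link(b,c), cites(c,f)
round 1: derive deriv(f,b) via R4 from link(f,c), cites(c,b)
round 1: derive deriv(f,f) via R4 from link(f,c), cites(c,f)
round 1: derive deriv(i,b) via R4 from link(i,c), cites(c,b)
round 1: derive deriv(i,f) via R4 from link(i,a), cites(a,f)
round 1: derive deriv(i,g) via R4 from link(i,a), cites(a,g)
round 2: derive anc(b,b) via R1 from anc(b,c), cites(c,b)
round 2: derive anc(b,f) via R1 from anc(b,c), cites(c,f)
round 2: derive anc(f,b) via R1 from anc(f,c), cites(c,b)
round 2: derive anc(f,f) via R1 from anc(f,c), cites(c,f)
round 2: derive anc(i,b) via R1 from anc(i,c), cites(c,b)
round 2: derive anc(i,f) via R1 from anc(i,a), cites(a,f)
round 2: derive anc(i,g) via R1 from anc(i,a), cites(a,g)
round 2: derive deriv(b,d) via R3 from deriv(b,j), anc(j,d)
round 2: derive deriv(b,g) via R3 from deriv(b,j), anc(j,g)
round 2: derive deriv(f,j) via R3 from deriv(f,b), anc(b,j)
round 2: derive deriv(i,j) via R3 from deriv(i,b), anc(b,j)
round 3: derive deriv(f,d) via R3 from deriv(f,j), anc(j,d)
round 3: derive deriv(f,g) via R3 from deriv(f,j), anc(j,g)

no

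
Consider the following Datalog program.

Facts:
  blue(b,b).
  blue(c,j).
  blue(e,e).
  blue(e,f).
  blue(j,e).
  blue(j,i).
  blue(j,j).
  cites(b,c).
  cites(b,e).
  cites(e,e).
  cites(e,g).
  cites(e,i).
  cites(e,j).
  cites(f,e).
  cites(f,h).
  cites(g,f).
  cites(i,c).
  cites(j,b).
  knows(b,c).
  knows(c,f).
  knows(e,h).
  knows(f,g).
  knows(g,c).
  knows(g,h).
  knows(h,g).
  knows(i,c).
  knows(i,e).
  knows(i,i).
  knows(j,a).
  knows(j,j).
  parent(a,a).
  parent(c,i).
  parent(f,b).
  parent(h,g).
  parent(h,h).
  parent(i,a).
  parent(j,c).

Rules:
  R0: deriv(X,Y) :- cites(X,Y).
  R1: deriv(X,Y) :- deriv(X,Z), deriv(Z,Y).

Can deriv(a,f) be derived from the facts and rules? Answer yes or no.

no

round 1: derive deriv(b,c) via R0 from cites(b,c)
round 1: derive deriv(b,e) via R0 from cites(b,e)
round 1: derive deriv(e,e) via R0 from cites(e,e)
round 1: derive deriv(e,g) via R0 from cites(e,g)
round 1: derive deriv(e,i) via R0 from cites(e,i)
round 1: derive deriv(e,j) via R0 from cites(e,j)
round 1: derive deriv(f,e) via R0 from cites(f,e)
round 1: derive deriv(f,h) via R0 from cites(f,h)
round 1: derive deriv(g,f) via R0 from cites(g,f)
round 1: derive deriv(i,c) via R0 from cites(i,c)
round 1: derive deriv(j,b) via R0 from cites(j,b)
round 2: derive deriv(b,g) via R1 from deriv(b,e), deriv(e,g)
round 2: derive deriv(b,i) via R1 from deriv(b,e), deriv(e,i)
round 2: derive deriv(b,j) via R1 from deriv(b,e), deriv(e,j)
round 2: derive deriv(e,b) via R1 from deriv(e,j), deriv(j,b)
round 2: derive deriv(e,c) via R1 from deriv(e,i), deriv(i,c)
round 2: derive deriv(e,f) via R1 from deriv(e,g), deriv(g,f)
round 2: derive deriv(f,g) via R1 from deriv(f,e), deriv(e,g)
round 2: derive deriv(f,i) via R1 from deriv(f,e), deriv(e,i)
round 2: derive deriv(f,j) via R1 from deriv(f,e), deriv(e,j)
round 2: derive deriv(g,e) via R1 from deriv(g,f), deriv(f,e)
round 2: derive deriv(g,h) via R1 from deriv(g,f), deriv(f,h)
round 2: derive deriv(j,c) via R1 from deriv(j,b), deriv(b,c)
round 2: derive deriv(j,e) via R1 from deriv(j,b), deriv(b,e)
round 3: derive deriv(b,b) via R1 from deriv(b,e), deriv(e,b)
round 3: derive deriv(b,f) via R1 from deriv(b,e), deriv(e,f)
round 3: derive deriv(b,h) via R1 from deriv(b,g), deriv(g,h)
round 3: derive deriv(e,h) via R1 from deriv(e,f), deriv(f,h)
round 3: derive deriv(f,b) via R1 from deriv(f,e), deriv(e,b)
round 3: derive deriv(f,c) via R1 from deriv(f,e), deriv(e,c)
round 3: derive deriv(f,f) via R1 from deriv(f,e), deriv(e,f)
round 3: derive deriv(g,b) via R1 from deriv(g,e), deriv(e,b)
round 3: derive deriv(g,c) via R1 from deriv(g,e), deriv(e,c)
round 3: derive deriv(g,g) via R1 from deriv(g,e), deriv(e,g)
round 3: derive deriv(g,i) via R1 from deriv(g,e), deriv(e,i)
round 3: derive deriv(g,j) via R1 from deriv(g,e), deriv(e,j)
round 3: derive deriv(j,f) via R1 from deriv(j,e), deriv(e,f)
round 3: derive deriv(j,g) via R1 from deriv(j,b), deriv(b,g)
round 3: derive deriv(j,i) via R1 from deriv(j,b), deriv(b,i)
round 3: derive deriv(j,j) via R1 from deriv(j,b), deriv(b,j)
round 4: derive deriv(j,h) via R1 from deriv(j,b), deriv(b,h)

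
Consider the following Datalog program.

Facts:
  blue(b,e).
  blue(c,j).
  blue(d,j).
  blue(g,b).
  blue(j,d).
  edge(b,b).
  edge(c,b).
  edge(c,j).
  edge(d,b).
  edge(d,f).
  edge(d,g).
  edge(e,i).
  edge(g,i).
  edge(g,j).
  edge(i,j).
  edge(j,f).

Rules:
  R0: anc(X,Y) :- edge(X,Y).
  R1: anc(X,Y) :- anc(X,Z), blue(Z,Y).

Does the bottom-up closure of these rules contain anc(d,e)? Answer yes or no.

round 1: derive anc(b,b) via R0 from edge(b,b)
round 1: derive anc(c,b) via R0 from edge(c,b)
round 1: derive anc(c,j) via R0 from edge(c,j)
round 1: derive anc(d,b) via R0 from edge(d,b)
round 1: derive anc(d,f) via R0 from edge(d,f)
round 1: derive anc(d,g) via R0 from edge(d,g)
round 1: derive anc(e,i) via R0 from edge(e,i)
round 1: derive anc(g,i) via R0 from edge(g,i)
round 1: derive anc(g,j) via R0 from edge(g,j)
round 1: derive anc(i,j) via R0 from edge(i,j)
round 1: derive anc(j,f) via R0 from edge(j,f)
round 2: derive anc(b,e) via R1 from anc(b,b), blue(b,e)
round 2: derive anc(c,d) via R1 from anc(c,j), blue(j,d)
round 2: derive anc(c,e) via R1 from anc(c,b), blue(b,e)
round 2: derive anc(d,e) via R1 from anc(d,b), blue(b,e)
round 2: derive anc(g,d) via R1 from anc(g,j), blue(j,d)
round 2: derive anc(i,d) via R1 from anc(i,j), blue(j,d)

yes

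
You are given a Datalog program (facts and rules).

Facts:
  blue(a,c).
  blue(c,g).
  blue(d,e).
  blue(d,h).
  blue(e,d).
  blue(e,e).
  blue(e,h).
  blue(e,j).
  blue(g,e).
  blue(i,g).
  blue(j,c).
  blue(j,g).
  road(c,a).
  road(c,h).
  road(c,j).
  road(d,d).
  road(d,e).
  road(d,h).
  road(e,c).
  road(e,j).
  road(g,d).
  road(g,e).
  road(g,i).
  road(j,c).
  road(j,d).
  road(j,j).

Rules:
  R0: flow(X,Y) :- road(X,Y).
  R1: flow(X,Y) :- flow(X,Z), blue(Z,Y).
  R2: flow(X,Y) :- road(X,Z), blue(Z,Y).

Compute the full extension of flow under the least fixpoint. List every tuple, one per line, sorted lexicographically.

flow(c,a)
flow(c,c)
flow(c,d)
flow(c,e)
flow(c,g)
flow(c,h)
flow(c,j)
flow(d,c)
flow(d,d)
flow(d,e)
flow(d,g)
flow(d,h)
flow(d,j)
flow(e,c)
flow(e,d)
flow(e,e)
flow(e,g)
flow(e,h)
flow(e,j)
flow(g,c)
flow(g,d)
flow(g,e)
flow(g,g)
flow(g,h)
flow(g,i)
flow(g,j)
flow(j,c)
flow(j,d)
flow(j,e)
flow(j,g)
flow(j,h)
flow(j,j)

round 1: derive flow(c,a) via R0 from road(c,a)
round 1: derive flow(c,h) via R0 from road(c,h)
round 1: derive flow(c,j) via R0 from road(c,j)
round 1: derive flow(d,d) via R0 from road(d,d)
round 1: derive flow(d,e) via R0 from road(d,e)
round 1: derive flow(d,h) via R0 from road(d,h)
round 1: derive flow(e,c) via R0 from road(e,c)
round 1: derive flow(e,j) via R0 from road(e,j)
round 1: derive flow(g,d) via R0 from road(g,d)
round 1: derive flow(g,e) via R0 from road(g,e)
round 1: derive flow(g,i) via R0 from road(g,i)
round 1: derive flow(j,c) via R0 from road(j,c)
round 1: derive flow(j,d) via R0 from road(j,d)
round 1: derive flow(j,j) via R0 from road(j,j)
round 1: derive flow(c,c) via R2 from road(c,a), blue(a,c)
round 1: derive flow(c,g) via R2 from road(c,j), blue(j,g)
round 1: derive flow(d,j) via R2 from road(d,e), blue(e,j)
round 1: derive flow(e,g) via R2 from road(e,c), blue(c,g)
round 1: derive flow(g,g) via R2 from road(g,i), blue(i,g)
round 1: derive flow(g,h) via R2 from road(g,d), blue(d,h)
round 1: derive flow(g,j) via R2 from road(g,e), blue(e,j)
round 1: derive flow(j,e) via R2 from road(j,d), blue(d,e)
round 1: derive flow(j,g) via R2 from road(j,c), blue(c,g)
round 1: derive flow(j,h) via R2 from road(j,d), blue(d,h)
round 2: derive flow(c,e) via R1 from flow(c,g), blue(g,e)
round 2: derive flow(d,c) via R1 from flow(d,j), blue(j,c)
round 2: derive flow(d,g) via R1 from flow(d,j), blue(j,g)
round 2: derive flow(e,e) via R1 from flow(e,g), blue(g,e)
round 2: derive flow(g,c) via R1 from flow(g,j), blue(j,c)
round 3: derive flow(c,d) via R1 from flow(c,e), blue(e,d)
round 3: derive flow(e,d) via R1 from flow(e,e), blue(e,d)
round 3: derive flow(e,h) via R1 from flow(e,e), blue(e,h)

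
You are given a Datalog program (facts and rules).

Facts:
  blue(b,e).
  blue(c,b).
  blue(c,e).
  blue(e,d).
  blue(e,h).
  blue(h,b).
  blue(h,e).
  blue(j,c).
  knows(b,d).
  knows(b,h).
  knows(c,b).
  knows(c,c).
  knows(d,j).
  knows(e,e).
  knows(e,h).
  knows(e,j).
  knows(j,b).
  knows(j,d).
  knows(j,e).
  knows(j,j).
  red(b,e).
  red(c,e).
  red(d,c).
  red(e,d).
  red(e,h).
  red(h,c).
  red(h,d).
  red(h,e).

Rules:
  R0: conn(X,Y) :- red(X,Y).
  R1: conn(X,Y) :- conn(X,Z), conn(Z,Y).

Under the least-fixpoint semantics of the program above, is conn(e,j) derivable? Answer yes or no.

round 1: derive conn(b,e) via R0 from red(b,e)
round 1: derive conn(c,e) via R0 from red(c,e)
round 1: derive conn(d,c) via R0 from red(d,c)
round 1: derive conn(e,d) via R0 from red(e,d)
round 1: derive conn(e,h) via R0 from red(e,h)
round 1: derive conn(h,c) via R0 from red(h,c)
round 1: derive conn(h,d) via R0 from red(h,d)
round 1: derive conn(h,e) via R0 from red(h,e)
round 2: derive conn(b,d) via R1 from conn(b,e), conn(e,d)
round 2: derive conn(b,h) via R1 from conn(b,e), conn(e,h)
round 2: derive conn(c,d) via R1 from conn(c,e), conn(e,d)
round 2: derive conn(c,h) via R1 from conn(c,e), conn(e,h)
round 2: derive conn(d,e) via R1 from conn(d,c), conn(c,e)
round 2: derive conn(e,c) via R1 from conn(e,d), conn(d,c)
round 2: derive conn(e,e) via R1 from conn(e,h), conn(h,e)
round 2: derive conn(h,h) via R1 from conn(h,e), conn(e,h)
round 3: derive conn(b,c) via R1 from conn(b,d), conn(d,c)
round 3: derive conn(c,c) via R1 from conn(c,d), conn(d,c)
round 3: derive conn(d,d) via R1 from conn(d,c), conn(c,d)
round 3: derive conn(d,h) via R1 from conn(d,c), conn(c,h)

no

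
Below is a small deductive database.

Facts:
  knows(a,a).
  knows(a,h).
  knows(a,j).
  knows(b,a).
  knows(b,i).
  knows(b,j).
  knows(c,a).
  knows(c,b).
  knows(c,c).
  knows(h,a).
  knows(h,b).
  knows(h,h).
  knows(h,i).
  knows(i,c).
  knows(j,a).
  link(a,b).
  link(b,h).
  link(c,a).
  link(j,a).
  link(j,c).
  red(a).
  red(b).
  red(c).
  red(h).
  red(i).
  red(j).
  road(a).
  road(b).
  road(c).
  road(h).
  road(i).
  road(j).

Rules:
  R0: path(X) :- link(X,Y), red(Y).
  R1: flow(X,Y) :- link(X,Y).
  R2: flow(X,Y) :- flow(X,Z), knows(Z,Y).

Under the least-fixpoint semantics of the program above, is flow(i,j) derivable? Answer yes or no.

no

round 1: derive flow(a,b) via R1 from link(a,b)
round 1: derive flow(b,h) via R1 from link(b,h)
round 1: derive flow(c,a) via R1 from link(c,a)
round 1: derive flow(j,a) via R1 from link(j,a)
round 1: derive flow(j,c) via R1 from link(j,c)
round 2: derive flow(a,a) via R2 from flow(a,b), knows(b,a)
round 2: derive flow(a,i) via R2 from flow(a,b), knows(b,i)
round 2: derive flow(a,j) via R2 from flow(a,b), knows(b,j)
round 2: derive flow(b,a) via R2 from flow(b,h), knows(h,a)
round 2: derive flow(b,b) via R2 from flow(b,h), knows(h,b)
round 2: derive flow(b,i) via R2 from flow(b,h), knows(h,i)
round 2: derive flow(c,h) via R2 from flow(c,a), knows(a,h)
round 2: derive flow(c,j) via R2 from flow(c,a), knows(a,j)
round 2: derive flow(j,b) via R2 from flow(j,c), knows(c,b)
round 2: derive flow(j,h) via R2 from flow(j,a), knows(a,h)
round 2: derive flow(j,j) via R2 from flow(j,a), knows(a,j)
round 3: derive flow(a,c) via R2 from flow(a,i), knows(i,c)
round 3: derive flow(a,h) via R2 from flow(a,a), knows(a,h)
round 3: derive flow(b,c) via R2 from flow(b,i), knows(i,c)
round 3: derive flow(b,j) via R2 from flow(b,a), knows(a,j)
round 3: derive flow(c,b) via R2 from flow(c,h), knows(h,b)
round 3: derive flow(c,i) via R2 from flow(c,h), knows(h,i)
round 3: derive flow(j,i) via R2 from flow(j,b), knows(b,i)
round 4: derive flow(c,c) via R2 from flow(c,i), knows(i,c)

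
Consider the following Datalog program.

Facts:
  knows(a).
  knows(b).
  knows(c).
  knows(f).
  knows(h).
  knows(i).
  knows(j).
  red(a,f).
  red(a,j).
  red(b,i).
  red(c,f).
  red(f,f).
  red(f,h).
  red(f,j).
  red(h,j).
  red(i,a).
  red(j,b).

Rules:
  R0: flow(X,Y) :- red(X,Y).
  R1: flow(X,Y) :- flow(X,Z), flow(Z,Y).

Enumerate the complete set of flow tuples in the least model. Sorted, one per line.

round 1: derive flow(a,f) via R0 from red(a,f)
round 1: derive flow(a,j) via R0 from red(a,j)
round 1: derive flow(b,i) via R0 from red(b,i)
round 1: derive flow(c,f) via R0 from red(c,f)
round 1: derive flow(f,f) via R0 from red(f,f)
round 1: derive flow(f,h) via R0 from red(f,h)
round 1: derive flow(f,j) via R0 from red(f,j)
round 1: derive flow(h,j) via R0 from red(h,j)
round 1: derive flow(i,a) via R0 from red(i,a)
round 1: derive flow(j,b) via R0 from red(j,b)
round 2: derive flow(a,b) via R1 from flow(a,j), flow(j,b)
round 2: derive flow(a,h) via R1 from flow(a,f), flow(f,h)
round 2: derive flow(b,a) via R1 from flow(b,i), flow(i,a)
round 2: derive flow(c,h) via R1 from flow(c,f), flow(f,h)
round 2: derive flow(c,j) via R1 from flow(c,f), flow(f,j)
round 2: derive flow(f,b) via R1 from flow(f,j), flow(j,b)
round 2: derive flow(h,b) via R1 from flow(h,j), flow(j,b)
round 2: derive flow(i,f) via R1 from flow(i,a), flow(a,f)
round 2: derive flow(i,j) via R1 from flow(i,a), flow(a,j)
round 2: derive flow(j,i) via R1 from flow(j,b), flow(b,i)
round 3: derive flow(a,a) via R1 from flow(a,b), flow(b,a)
round 3: derive flow(a,i) via R1 from flow(a,b), flow(b,i)
round 3: derive flow(b,b) via R1 from flow(b,a), flow(a,b)
round 3: derive flow(b,f) via R1 from flow(b,a), flow(a,f)
round 3: derive flow(b,h) via R1 from flow(b,a), flow(a,h)
round 3: derive flow(b,j) via R1 from flow(b,a), flow(a,j)
round 3: derive flow(c,b) via R1 from flow(c,f), flow(f,b)
round 3: derive flow(c,i) via R1 from flow(c,j), flow(j,i)
round 3: derive flow(f,a) via R1 from flow(f,b), flow(b,a)
round 3: derive flow(f,i) via R1 from flow(f,b), flow(b,i)
round 3: derive flow(h,a) via R1 from flow(h,b), flow(b,a)
round 3: derive flow(h,i) via R1 from flow(h,b), flow(b,i)
round 3: derive flow(i,b) via R1 from flow(i,a), flow(a,b)
round 3: derive flow(i,h) via R1 from flow(i,a), flow(a,h)
round 3: derive flow(i,i) via R1 from flow(i,j), flow(j,i)
round 3: derive flow(j,a) via R1 from flow(j,b), flow(b,a)
round 3: derive flow(j,f) via R1 from flow(j,i), flow(i,f)
round 3: derive flow(j,j) via R1 from flow(j,i), flow(i,j)
round 4: derive flow(c,a) via R1 from flow(c,b), flow(b,a)
round 4: derive flow(h,f) via R1 from flow(h,a), flow(a,f)
round 4: derive flow(h,h) via R1 from flow(h,a), flow(a,h)
round 4: derive flow(j,h) via R1 from flow(j,a), flow(a,h)

flow(a,a)
flow(a,b)
flow(a,f)
flow(a,h)
flow(a,i)
flow(a,j)
flow(b,a)
flow(b,b)
flow(b,f)
flow(b,h)
flow(b,i)
flow(b,j)
flow(c,a)
flow(c,b)
flow(c,f)
flow(c,h)
flow(c,i)
flow(c,j)
flow(f,a)
flow(f,b)
flow(f,f)
flow(f,h)
flow(f,i)
flow(f,j)
flow(h,a)
flow(h,b)
flow(h,f)
flow(h,h)
flow(h,i)
flow(h,j)
flow(i,a)
flow(i,b)
flow(i,f)
flow(i,h)
flow(i,i)
flow(i,j)
flow(j,a)
flow(j,b)
flow(j,f)
flow(j,h)
flow(j,i)
flow(j,j)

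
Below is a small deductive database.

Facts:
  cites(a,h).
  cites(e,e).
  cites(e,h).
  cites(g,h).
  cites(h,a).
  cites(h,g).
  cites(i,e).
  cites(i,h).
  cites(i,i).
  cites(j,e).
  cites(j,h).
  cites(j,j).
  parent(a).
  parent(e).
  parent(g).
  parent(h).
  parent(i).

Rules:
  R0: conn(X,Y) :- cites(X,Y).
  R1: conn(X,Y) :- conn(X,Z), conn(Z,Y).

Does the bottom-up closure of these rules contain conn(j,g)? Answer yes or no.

yes

round 1: derive conn(a,h) via R0 from cites(a,h)
round 1: derive conn(e,e) via R0 from cites(e,e)
round 1: derive conn(e,h) via R0 from cites(e,h)
round 1: derive conn(g,h) via R0 from cites(g,h)
round 1: derive conn(h,a) via R0 from cites(h,a)
round 1: derive conn(h,g) via R0 from cites(h,g)
round 1: derive conn(i,e) via R0 from cites(i,e)
round 1: derive conn(i,h) via R0 from cites(i,h)
round 1: derive conn(i,i) via R0 from cites(i,i)
round 1: derive conn(j,e) via R0 from cites(j,e)
round 1: derive conn(j,h) via R0 from cites(j,h)
round 1: derive conn(j,j) via R0 from cites(j,j)
round 2: derive conn(a,a) via R1 from conn(a,h), conn(h,a)
round 2: derive conn(a,g) via R1 from conn(a,h), conn(h,g)
round 2: derive conn(e,a) via R1 from conn(e,h), conn(h,a)
round 2: derive conn(e,g) via R1 from conn(e,h), conn(h,g)
round 2: derive conn(g,a) via R1 from conn(g,h), conn(h,a)
round 2: derive conn(g,g) via R1 from conn(g,h), conn(h,g)
round 2: derive conn(h,h) via R1 from conn(h,a), conn(a,h)
round 2: derive conn(i,a) via R1 from conn(i,h), conn(h,a)
round 2: derive conn(i,g) via R1 from conn(i,h), conn(h,g)
round 2: derive conn(j,a) via R1 from conn(j,h), conn(h,a)
round 2: derive conn(j,g) via R1 from conn(j,h), conn(h,g)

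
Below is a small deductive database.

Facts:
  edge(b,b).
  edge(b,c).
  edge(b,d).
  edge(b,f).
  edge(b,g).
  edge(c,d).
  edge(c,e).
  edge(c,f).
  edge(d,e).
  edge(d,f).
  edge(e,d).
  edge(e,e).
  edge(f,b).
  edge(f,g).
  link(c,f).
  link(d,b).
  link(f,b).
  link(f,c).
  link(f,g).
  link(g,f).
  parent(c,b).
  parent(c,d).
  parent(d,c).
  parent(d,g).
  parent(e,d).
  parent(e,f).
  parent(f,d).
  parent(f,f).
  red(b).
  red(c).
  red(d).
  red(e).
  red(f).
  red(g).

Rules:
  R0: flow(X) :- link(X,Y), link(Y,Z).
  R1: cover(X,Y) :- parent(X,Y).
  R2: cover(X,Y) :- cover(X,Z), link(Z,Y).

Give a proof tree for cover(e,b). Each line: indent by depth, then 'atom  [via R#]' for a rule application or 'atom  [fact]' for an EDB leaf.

cover(e,b)  [via R2]
  cover(e,d)  [via R1]
    parent(e,d)  [fact]
  link(d,b)  [fact]

round 1: derive cover(c,b) via R1 from parent(c,b)
round 1: derive cover(c,d) via R1 from parent(c,d)
round 1: derive cover(d,c) via R1 from parent(d,c)
round 1: derive cover(d,g) via R1 from parent(d,g)
round 1: derive cover(e,d) via R1 from parent(e,d)
round 1: derive cover(e,f) via R1 from parent(e,f)
round 1: derive cover(f,d) via R1 from parent(f,d)
round 1: derive cover(f,f) via R1 from parent(f,f)
round 2: derive cover(d,f) via R2 from cover(d,c), link(c,f)
round 2: derive cover(e,b) via R2 from cover(e,d), link(d,b)
round 2: derive cover(e,c) via R2 from cover(e,f), link(f,c)
round 2: derive cover(e,g) via R2 from cover(e,f), link(f,g)
round 2: derive cover(f,b) via R2 from cover(f,d), link(d,b)
round 2: derive cover(f,c) via R2 from cover(f,f), link(f,c)
round 2: derive cover(f,g) via R2 from cover(f,f), link(f,g)
round 3: derive cover(d,b) via R2 from cover(d,f), link(f,b)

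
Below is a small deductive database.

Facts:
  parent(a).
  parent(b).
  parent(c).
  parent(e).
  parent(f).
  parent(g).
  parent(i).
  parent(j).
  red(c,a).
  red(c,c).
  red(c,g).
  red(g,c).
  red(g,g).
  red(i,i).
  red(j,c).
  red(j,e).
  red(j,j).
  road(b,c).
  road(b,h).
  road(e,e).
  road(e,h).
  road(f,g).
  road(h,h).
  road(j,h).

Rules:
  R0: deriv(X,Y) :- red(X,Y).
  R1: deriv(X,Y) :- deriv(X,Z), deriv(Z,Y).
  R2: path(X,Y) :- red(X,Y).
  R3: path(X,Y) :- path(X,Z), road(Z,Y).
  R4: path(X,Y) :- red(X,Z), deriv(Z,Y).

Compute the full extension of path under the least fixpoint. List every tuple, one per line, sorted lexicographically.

round 1: derive deriv(c,a) via R0 from red(c,a)
round 1: derive deriv(c,c) via R0 from red(c,c)
round 1: derive deriv(c,g) via R0 from red(c,g)
round 1: derive deriv(g,c) via R0 from red(g,c)
round 1: derive deriv(g,g) via R0 from red(g,g)
round 1: derive deriv(i,i) via R0 from red(i,i)
round 1: derive deriv(j,c) via R0 from red(j,c)
round 1: derive deriv(j,e) via R0 from red(j,e)
round 1: derive deriv(j,j) via R0 from red(j,j)
round 1: derive path(c,a) via R2 from red(c,a)
round 1: derive path(c,c) via R2 from red(c,c)
round 1: derive path(c,g) via R2 from red(c,g)
round 1: derive path(g,c) via R2 from red(g,c)
round 1: derive path(g,g) via R2 from red(g,g)
round 1: derive path(i,i) via R2 from red(i,i)
round 1: derive path(j,c) via R2 from red(j,c)
round 1: derive path(j,e) via R2 from red(j,e)
round 1: derive path(j,j) via R2 from red(j,j)
round 2: derive deriv(g,a) via R1 from deriv(g,c), deriv(c,a)
round 2: derive deriv(j,a) via R1 from deriv(j,c), deriv(c,a)
round 2: derive deriv(j,g) via R1 from deriv(j,c), deriv(c,g)
round 2: derive path(j,h) via R3 from path(j,e), road(e,h)
round 2: derive path(g,a) via R4 from red(g,c), deriv(c,a)
round 2: derive path(j,a) via R4 from red(j,c), deriv(c,a)
round 2: derive path(j,g) via R4 from red(j,c), deriv(c,g)

path(c,a)
path(c,c)
path(c,g)
path(g,a)
path(g,c)
path(g,g)
path(i,i)
path(j,a)
path(j,c)
path(j,e)
path(j,g)
path(j,h)
path(j,j)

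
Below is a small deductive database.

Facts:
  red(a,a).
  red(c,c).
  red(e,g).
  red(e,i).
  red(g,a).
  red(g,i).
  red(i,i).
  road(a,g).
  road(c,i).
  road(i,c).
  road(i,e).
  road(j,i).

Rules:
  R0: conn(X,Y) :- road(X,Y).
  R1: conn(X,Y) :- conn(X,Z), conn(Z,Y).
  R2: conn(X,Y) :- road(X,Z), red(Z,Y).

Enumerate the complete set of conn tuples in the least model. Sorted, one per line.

round 1: derive conn(a,g) via R0 from road(a,g)
round 1: derive conn(c,i) via R0 from road(c,i)
round 1: derive conn(i,c) via R0 from road(i,c)
round 1: derive conn(i,e) via R0 from road(i,e)
round 1: derive conn(j,i) via R0 from road(j,i)
round 1: derive conn(a,a) via R2 from road(a,g), red(g,a)
round 1: derive conn(a,i) via R2 from road(a,g), red(g,i)
round 1: derive conn(i,g) via R2 from road(i,e), red(e,g)
round 1: derive conn(i,i) via R2 from road(i,e), red(e,i)
round 2: derive conn(a,c) via R1 from conn(a,i), conn(i,c)
round 2: derive conn(a,e) via R1 from conn(a,i), conn(i,e)
round 2: derive conn(c,c) via R1 from conn(c,i), conn(i,c)
round 2: derive conn(c,e) via R1 from conn(c,i), conn(i,e)
round 2: derive conn(c,g) via R1 from conn(c,i), conn(i,g)
round 2: derive conn(j,c) via R1 from conn(j,i), conn(i,c)
round 2: derive conn(j,e) via R1 from conn(j,i), conn(i,e)
round 2: derive conn(j,g) via R1 from conn(j,i), conn(i,g)

conn(a,a)
conn(a,c)
conn(a,e)
conn(a,g)
conn(a,i)
conn(c,c)
conn(c,e)
conn(c,g)
conn(c,i)
conn(i,c)
conn(i,e)
conn(i,g)
conn(i,i)
conn(j,c)
conn(j,e)
conn(j,g)
conn(j,i)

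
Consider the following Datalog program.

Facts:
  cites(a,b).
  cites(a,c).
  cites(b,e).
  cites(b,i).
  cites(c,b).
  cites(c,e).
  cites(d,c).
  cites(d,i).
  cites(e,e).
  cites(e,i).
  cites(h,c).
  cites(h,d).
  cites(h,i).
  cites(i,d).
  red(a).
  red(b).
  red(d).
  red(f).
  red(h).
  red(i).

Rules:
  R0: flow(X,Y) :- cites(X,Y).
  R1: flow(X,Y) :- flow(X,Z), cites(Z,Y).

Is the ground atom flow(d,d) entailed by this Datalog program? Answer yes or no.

yes

round 1: derive flow(a,b) via R0 from cites(a,b)
round 1: derive flow(a,c) via R0 from cites(a,c)
round 1: derive flow(b,e) via R0 from cites(b,e)
round 1: derive flow(b,i) via R0 from cites(b,i)
round 1: derive flow(c,b) via R0 from cites(c,b)
round 1: derive flow(c,e) via R0 from cites(c,e)
round 1: derive flow(d,c) via R0 from cites(d,c)
round 1: derive flow(d,i) via R0 from cites(d,i)
round 1: derive flow(e,e) via R0 from cites(e,e)
round 1: derive flow(e,i) via R0 from cites(e,i)
round 1: derive flow(h,c) via R0 from cites(h,c)
round 1: derive flow(h,d) via R0 from cites(h,d)
round 1: derive flow(h,i) via R0 from cites(h,i)
round 1: derive flow(i,d) via R0 from cites(i,d)
round 2: derive flow(a,e) via R1 from flow(a,b), cites(b,e)
round 2: derive flow(a,i) via R1 from flow(a,b), cites(b,i)
round 2: derive flow(b,d) via R1 from flow(b,i), cites(i,d)
round 2: derive flow(c,i) via R1 from flow(c,b), cites(b,i)
round 2: derive flow(d,b) via R1 from flow(d,c), cites(c,b)
round 2: derive flow(d,d) via R1 from flow(d,i), cites(i,d)
round 2: derive flow(d,e) via R1 from flow(d,c), cites(c,e)
round 2: derive flow(e,d) via R1 from flow(e,i), cites(i,d)
round 2: derive flow(h,b) via R1 from flow(h,c), cites(c,b)
round 2: derive flow(h,e) via R1 from flow(h,c), cites(c,e)
round 2: derive flow(i,c) via R1 from flow(i,d), cites(d,c)
round 2: derive flow(i,i) via R1 from flow(i,d), cites(d,i)
round 3: derive flow(a,d) via R1 from flow(a,i), cites(i,d)
round 3: derive flow(b,c) via R1 from flow(b,d), cites(d,c)
round 3: derive flow(c,d) via R1 from flow(c,i), cites(i,d)
round 3: derive flow(e,c) via R1 from flow(e,d), cites(d,c)
round 3: derive flow(i,b) via R1 from flow(i,c), cites(c,b)
round 3: derive flow(i,e) via R1 from flow(i,c), cites(c,e)
round 4: derive flow(b,b) via R1 from flow(b,c), cites(c,b)
round 4: derive flow(c,c) via R1 from flow(c,d), cites(d,c)
round 4: derive flow(e,b) via R1 from flow(e,c), cites(c,b)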